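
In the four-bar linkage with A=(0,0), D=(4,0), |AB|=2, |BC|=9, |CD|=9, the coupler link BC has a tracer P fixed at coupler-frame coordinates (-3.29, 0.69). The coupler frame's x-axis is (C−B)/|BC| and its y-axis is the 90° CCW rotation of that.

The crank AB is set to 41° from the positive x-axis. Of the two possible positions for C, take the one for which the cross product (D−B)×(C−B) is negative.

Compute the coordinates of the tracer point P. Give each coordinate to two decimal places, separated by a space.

3.22 4.20

A=(0,0), D=(4.00,0)
B = A + 2.00·(cos41°, sin41°) = (1.5094, 1.3121)
|BD| = 2.8151
circle(B,9.00) ∩ circle(D,9.00): a=1.4075, h=8.8893
  candidates: C₊=(6.8980,8.5206) cross=25.024; C₋=(-1.3886,-7.2085) cross=-25.024
  mode - wants cross < 0 → take C=(-1.3886,-7.2085) (cross=-25.024)
ex = (C−B)/|BC| = (-0.3220,-0.9467); ey = (0.9467,-0.3220)
P = B + -3.29·ex + 0.69·ey = (3.2221,4.2047)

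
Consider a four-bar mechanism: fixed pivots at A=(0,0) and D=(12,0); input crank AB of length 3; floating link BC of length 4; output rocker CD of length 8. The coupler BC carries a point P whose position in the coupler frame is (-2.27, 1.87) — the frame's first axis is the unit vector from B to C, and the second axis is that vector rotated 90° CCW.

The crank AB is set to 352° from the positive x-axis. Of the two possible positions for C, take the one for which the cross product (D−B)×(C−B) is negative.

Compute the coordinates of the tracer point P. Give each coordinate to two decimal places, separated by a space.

3.43 2.49

A=(0,0), D=(12.00,0)
B = A + 3.00·(cos352°, sin352°) = (2.9708, -0.4175)
|BD| = 9.0388
circle(B,4.00) ∩ circle(D,8.00): a=1.8642, h=3.5390
  candidates: C₊=(4.6696,3.2038) cross=31.989; C₋=(4.9965,-3.8667) cross=-31.989
  mode - wants cross < 0 → take C=(4.9965,-3.8667) (cross=-31.989)
ex = (C−B)/|BC| = (0.5064,-0.8623); ey = (0.8623,0.5064)
P = B + -2.27·ex + 1.87·ey = (3.4337,2.4869)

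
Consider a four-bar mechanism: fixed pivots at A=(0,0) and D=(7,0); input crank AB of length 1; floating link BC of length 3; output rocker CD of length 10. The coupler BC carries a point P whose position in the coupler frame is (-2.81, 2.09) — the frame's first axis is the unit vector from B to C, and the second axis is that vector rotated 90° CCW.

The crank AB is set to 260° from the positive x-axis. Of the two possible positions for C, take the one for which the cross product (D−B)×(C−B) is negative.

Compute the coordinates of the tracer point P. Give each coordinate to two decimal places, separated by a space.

A=(0,0), D=(7.00,0)
B = A + 1.00·(cos260°, sin260°) = (-0.1736, -0.9848)
|BD| = 7.2409
circle(B,3.00) ∩ circle(D,10.00): a=-2.6633, h=1.3810
  candidates: C₊=(-3.0000,0.0211) cross=9.999; C₋=(-2.6243,-2.7152) cross=-9.999
  mode - wants cross < 0 → take C=(-2.6243,-2.7152) (cross=-9.999)
ex = (C−B)/|BC| = (-0.8169,-0.5768); ey = (0.5768,-0.8169)
P = B + -2.81·ex + 2.09·ey = (3.3273,-1.0714)

3.33 -1.07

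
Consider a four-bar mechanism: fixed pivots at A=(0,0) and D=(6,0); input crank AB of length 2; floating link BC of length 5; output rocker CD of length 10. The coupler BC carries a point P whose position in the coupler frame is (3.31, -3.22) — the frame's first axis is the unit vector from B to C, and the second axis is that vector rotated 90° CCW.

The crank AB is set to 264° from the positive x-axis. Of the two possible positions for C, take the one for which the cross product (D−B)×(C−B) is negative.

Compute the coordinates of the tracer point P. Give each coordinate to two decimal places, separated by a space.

A=(0,0), D=(6.00,0)
B = A + 2.00·(cos264°, sin264°) = (-0.2091, -1.9890)
|BD| = 6.5199
circle(B,5.00) ∩ circle(D,10.00): a=-2.4917, h=4.3349
  candidates: C₊=(-3.9045,1.3790) cross=28.263; C₋=(-1.2595,-6.8775) cross=-28.263
  mode - wants cross < 0 → take C=(-1.2595,-6.8775) (cross=-28.263)
ex = (C−B)/|BC| = (-0.2101,-0.9777); ey = (0.9777,-0.2101)
P = B + 3.31·ex + -3.22·ey = (-4.0526,-4.5487)

-4.05 -4.55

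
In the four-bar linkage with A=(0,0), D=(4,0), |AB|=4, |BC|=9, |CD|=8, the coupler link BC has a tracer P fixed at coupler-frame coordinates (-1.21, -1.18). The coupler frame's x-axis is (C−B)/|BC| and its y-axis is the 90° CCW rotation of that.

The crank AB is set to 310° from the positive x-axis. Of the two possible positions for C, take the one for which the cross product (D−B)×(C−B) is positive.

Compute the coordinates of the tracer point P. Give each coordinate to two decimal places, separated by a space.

A=(0,0), D=(4.00,0)
B = A + 4.00·(cos310°, sin310°) = (2.5712, -3.0642)
|BD| = 3.3809
circle(B,9.00) ∩ circle(D,8.00): a=4.2046, h=7.9575
  candidates: C₊=(-2.8639,4.1094) cross=26.904; C₋=(11.5600,-2.6165) cross=-26.904
  mode + wants cross > 0 → take C=(-2.8639,4.1094) (cross=26.904)
ex = (C−B)/|BC| = (-0.6039,0.7971); ey = (-0.7971,-0.6039)
P = B + -1.21·ex + -1.18·ey = (4.2424,-3.3160)

4.24 -3.32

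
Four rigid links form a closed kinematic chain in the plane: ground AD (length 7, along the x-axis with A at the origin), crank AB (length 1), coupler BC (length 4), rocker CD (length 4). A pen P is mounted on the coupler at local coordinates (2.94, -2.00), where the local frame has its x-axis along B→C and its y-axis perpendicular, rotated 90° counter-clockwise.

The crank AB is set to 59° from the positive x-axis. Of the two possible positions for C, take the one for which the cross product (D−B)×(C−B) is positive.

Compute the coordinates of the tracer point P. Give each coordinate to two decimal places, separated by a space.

4.05 0.45

A=(0,0), D=(7.00,0)
B = A + 1.00·(cos59°, sin59°) = (0.5150, 0.8572)
|BD| = 6.5414
circle(B,4.00) ∩ circle(D,4.00): a=3.2707, h=2.3027
  candidates: C₊=(4.0593,2.7115) cross=15.063; C₋=(3.4558,-1.8543) cross=-15.063
  mode + wants cross > 0 → take C=(4.0593,2.7115) (cross=15.063)
ex = (C−B)/|BC| = (0.8861,0.4636); ey = (-0.4636,0.8861)
P = B + 2.94·ex + -2.00·ey = (4.0472,0.4480)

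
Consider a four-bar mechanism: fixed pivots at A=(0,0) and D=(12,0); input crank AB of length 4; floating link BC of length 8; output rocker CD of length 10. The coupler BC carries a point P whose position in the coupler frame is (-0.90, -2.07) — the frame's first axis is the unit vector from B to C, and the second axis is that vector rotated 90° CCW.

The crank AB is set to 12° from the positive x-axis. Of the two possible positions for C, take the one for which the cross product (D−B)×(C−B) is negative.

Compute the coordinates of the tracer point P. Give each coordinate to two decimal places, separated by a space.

1.74 1.45

A=(0,0), D=(12.00,0)
B = A + 4.00·(cos12°, sin12°) = (3.9126, 0.8316)
|BD| = 8.1301
circle(B,8.00) ∩ circle(D,10.00): a=1.8510, h=7.7829
  candidates: C₊=(6.5500,8.3844) cross=63.276; C₋=(4.9578,-7.0998) cross=-63.276
  mode - wants cross < 0 → take C=(4.9578,-7.0998) (cross=-63.276)
ex = (C−B)/|BC| = (0.1306,-0.9914); ey = (0.9914,0.1306)
P = B + -0.90·ex + -2.07·ey = (1.7428,1.4535)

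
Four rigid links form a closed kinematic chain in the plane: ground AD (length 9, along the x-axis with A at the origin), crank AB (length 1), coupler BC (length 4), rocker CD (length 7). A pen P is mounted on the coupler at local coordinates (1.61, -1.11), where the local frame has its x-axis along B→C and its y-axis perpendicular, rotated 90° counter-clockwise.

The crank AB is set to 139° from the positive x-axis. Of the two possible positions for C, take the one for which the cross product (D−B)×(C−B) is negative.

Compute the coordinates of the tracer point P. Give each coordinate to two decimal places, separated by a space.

-0.26 -1.24

A=(0,0), D=(9.00,0)
B = A + 1.00·(cos139°, sin139°) = (-0.7547, 0.6561)
|BD| = 9.7767
circle(B,4.00) ∩ circle(D,7.00): a=3.2007, h=2.3991
  candidates: C₊=(2.5998,2.8349) cross=23.455; C₋=(2.2778,-1.9524) cross=-23.455
  mode - wants cross < 0 → take C=(2.2778,-1.9524) (cross=-23.455)
ex = (C−B)/|BC| = (0.7581,-0.6521); ey = (0.6521,0.7581)
P = B + 1.61·ex + -1.11·ey = (-0.2580,-1.2354)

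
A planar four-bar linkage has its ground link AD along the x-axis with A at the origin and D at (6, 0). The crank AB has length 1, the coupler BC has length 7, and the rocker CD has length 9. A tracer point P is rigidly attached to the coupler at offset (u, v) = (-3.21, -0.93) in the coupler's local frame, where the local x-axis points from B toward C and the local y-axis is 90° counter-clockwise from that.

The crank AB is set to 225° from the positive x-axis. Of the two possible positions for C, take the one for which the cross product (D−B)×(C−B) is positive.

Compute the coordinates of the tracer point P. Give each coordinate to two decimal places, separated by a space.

A=(0,0), D=(6.00,0)
B = A + 1.00·(cos225°, sin225°) = (-0.7071, -0.7071)
|BD| = 6.7443
circle(B,7.00) ∩ circle(D,9.00): a=0.9998, h=6.9282
  candidates: C₊=(-0.4393,6.2878) cross=46.726; C₋=(1.0135,-7.4923) cross=-46.726
  mode + wants cross > 0 → take C=(-0.4393,6.2878) (cross=46.726)
ex = (C−B)/|BC| = (0.0383,0.9993); ey = (-0.9993,0.0383)
P = B + -3.21·ex + -0.93·ey = (0.0994,-3.9503)

0.10 -3.95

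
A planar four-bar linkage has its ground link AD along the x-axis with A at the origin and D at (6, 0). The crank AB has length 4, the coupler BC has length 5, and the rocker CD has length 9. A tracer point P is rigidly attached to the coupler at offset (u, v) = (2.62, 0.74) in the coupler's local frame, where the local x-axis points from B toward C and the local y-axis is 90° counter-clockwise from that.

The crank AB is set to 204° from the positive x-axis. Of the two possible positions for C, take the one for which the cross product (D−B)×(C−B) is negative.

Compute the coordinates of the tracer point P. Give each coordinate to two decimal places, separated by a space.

A=(0,0), D=(6.00,0)
B = A + 4.00·(cos204°, sin204°) = (-3.6542, -1.6269)
|BD| = 9.7903
circle(B,5.00) ∩ circle(D,9.00): a=2.0352, h=4.5671
  candidates: C₊=(-2.4062,3.2148) cross=44.713; C₋=(-0.8883,-5.7923) cross=-44.713
  mode - wants cross < 0 → take C=(-0.8883,-5.7923) (cross=-44.713)
ex = (C−B)/|BC| = (0.5532,-0.8331); ey = (0.8331,0.5532)
P = B + 2.62·ex + 0.74·ey = (-1.5884,-3.4002)

-1.59 -3.40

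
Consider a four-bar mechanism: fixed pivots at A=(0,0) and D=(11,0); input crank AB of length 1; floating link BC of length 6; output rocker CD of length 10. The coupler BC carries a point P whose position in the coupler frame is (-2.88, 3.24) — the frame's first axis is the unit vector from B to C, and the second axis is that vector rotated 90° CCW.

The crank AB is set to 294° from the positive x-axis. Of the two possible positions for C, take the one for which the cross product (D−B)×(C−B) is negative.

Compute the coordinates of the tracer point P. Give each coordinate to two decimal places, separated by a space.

A=(0,0), D=(11.00,0)
B = A + 1.00·(cos294°, sin294°) = (0.4067, -0.9135)
|BD| = 10.6326
circle(B,6.00) ∩ circle(D,10.00): a=2.3067, h=5.5389
  candidates: C₊=(2.2290,4.8030) cross=58.893; C₋=(3.1808,-6.2338) cross=-58.893
  mode - wants cross < 0 → take C=(3.1808,-6.2338) (cross=-58.893)
ex = (C−B)/|BC| = (0.4623,-0.8867); ey = (0.8867,0.4623)
P = B + -2.88·ex + 3.24·ey = (1.9481,3.1381)

1.95 3.14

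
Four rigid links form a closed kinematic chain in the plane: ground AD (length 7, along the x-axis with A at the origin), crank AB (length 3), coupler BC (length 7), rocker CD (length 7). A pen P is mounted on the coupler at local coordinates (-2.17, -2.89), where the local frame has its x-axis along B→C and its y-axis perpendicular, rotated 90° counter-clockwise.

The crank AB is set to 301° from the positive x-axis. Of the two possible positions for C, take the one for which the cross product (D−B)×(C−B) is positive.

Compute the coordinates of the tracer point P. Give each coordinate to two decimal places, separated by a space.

4.42 -4.76

A=(0,0), D=(7.00,0)
B = A + 3.00·(cos301°, sin301°) = (1.5451, -2.5715)
|BD| = 6.0306
circle(B,7.00) ∩ circle(D,7.00): a=3.0153, h=6.3173
  candidates: C₊=(1.5788,4.4284) cross=38.097; C₋=(6.9663,-6.9999) cross=-38.097
  mode + wants cross > 0 → take C=(1.5788,4.4284) (cross=38.097)
ex = (C−B)/|BC| = (0.0048,1.0000); ey = (-1.0000,0.0048)
P = B + -2.17·ex + -2.89·ey = (4.4246,-4.7554)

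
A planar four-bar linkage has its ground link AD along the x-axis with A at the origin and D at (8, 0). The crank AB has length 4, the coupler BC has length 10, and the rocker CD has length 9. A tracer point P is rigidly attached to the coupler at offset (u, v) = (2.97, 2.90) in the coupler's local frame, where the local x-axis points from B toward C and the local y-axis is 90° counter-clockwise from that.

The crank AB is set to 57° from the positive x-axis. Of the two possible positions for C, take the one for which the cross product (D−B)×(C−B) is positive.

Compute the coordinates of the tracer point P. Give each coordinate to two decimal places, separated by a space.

3.19 7.38

A=(0,0), D=(8.00,0)
B = A + 4.00·(cos57°, sin57°) = (2.1786, 3.3547)
|BD| = 6.7189
circle(B,10.00) ∩ circle(D,9.00): a=4.7734, h=8.7872
  candidates: C₊=(10.7017,8.5849) cross=59.040; C₋=(1.9270,-6.6422) cross=-59.040
  mode + wants cross > 0 → take C=(10.7017,8.5849) (cross=59.040)
ex = (C−B)/|BC| = (0.8523,0.5230); ey = (-0.5230,0.8523)
P = B + 2.97·ex + 2.90·ey = (3.1932,7.3798)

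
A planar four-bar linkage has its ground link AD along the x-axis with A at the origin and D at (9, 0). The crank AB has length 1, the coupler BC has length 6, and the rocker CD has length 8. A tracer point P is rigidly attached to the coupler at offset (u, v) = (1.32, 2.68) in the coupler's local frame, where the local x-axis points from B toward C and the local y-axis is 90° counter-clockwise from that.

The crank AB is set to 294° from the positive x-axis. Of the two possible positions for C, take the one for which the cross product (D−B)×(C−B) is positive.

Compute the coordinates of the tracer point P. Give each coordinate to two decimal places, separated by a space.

A=(0,0), D=(9.00,0)
B = A + 1.00·(cos294°, sin294°) = (0.4067, -0.9135)
|BD| = 8.6417
circle(B,6.00) ∩ circle(D,8.00): a=2.7008, h=5.3578
  candidates: C₊=(2.5260,4.6997) cross=46.300; C₋=(3.6588,-5.9558) cross=-46.300
  mode + wants cross > 0 → take C=(2.5260,4.6997) (cross=46.300)
ex = (C−B)/|BC| = (0.3532,0.9355); ey = (-0.9355,0.3532)
P = B + 1.32·ex + 2.68·ey = (-1.6343,1.2680)

-1.63 1.27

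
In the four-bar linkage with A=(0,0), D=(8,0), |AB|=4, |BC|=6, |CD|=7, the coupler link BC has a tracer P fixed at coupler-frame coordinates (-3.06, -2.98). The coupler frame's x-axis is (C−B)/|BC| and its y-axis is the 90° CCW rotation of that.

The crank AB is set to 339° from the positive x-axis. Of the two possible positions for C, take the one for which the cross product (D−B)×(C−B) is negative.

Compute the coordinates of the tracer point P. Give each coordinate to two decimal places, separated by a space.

-0.29 -0.01

A=(0,0), D=(8.00,0)
B = A + 4.00·(cos339°, sin339°) = (3.7343, -1.4335)
|BD| = 4.5001
circle(B,6.00) ∩ circle(D,7.00): a=0.8056, h=5.9457
  candidates: C₊=(2.6040,4.4591) cross=26.756; C₋=(6.3919,-6.8128) cross=-26.756
  mode - wants cross < 0 → take C=(6.3919,-6.8128) (cross=-26.756)
ex = (C−B)/|BC| = (0.4429,-0.8966); ey = (0.8966,0.4429)
P = B + -3.06·ex + -2.98·ey = (-0.2928,-0.0100)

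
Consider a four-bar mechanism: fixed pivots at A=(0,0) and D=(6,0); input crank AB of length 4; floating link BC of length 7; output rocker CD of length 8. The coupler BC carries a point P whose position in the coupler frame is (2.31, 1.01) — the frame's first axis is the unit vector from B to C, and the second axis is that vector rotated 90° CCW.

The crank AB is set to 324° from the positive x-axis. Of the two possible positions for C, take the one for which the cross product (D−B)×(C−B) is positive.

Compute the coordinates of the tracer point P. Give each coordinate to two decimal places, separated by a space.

A=(0,0), D=(6.00,0)
B = A + 4.00·(cos324°, sin324°) = (3.2361, -2.3511)
|BD| = 3.6287
circle(B,7.00) ∩ circle(D,8.00): a=-0.2525, h=6.9954
  candidates: C₊=(-1.4889,2.8136) cross=25.384; C₋=(7.5763,-7.8432) cross=-25.384
  mode + wants cross > 0 → take C=(-1.4889,2.8136) (cross=25.384)
ex = (C−B)/|BC| = (-0.6750,0.7378); ey = (-0.7378,-0.6750)
P = B + 2.31·ex + 1.01·ey = (0.9316,-1.3285)

0.93 -1.33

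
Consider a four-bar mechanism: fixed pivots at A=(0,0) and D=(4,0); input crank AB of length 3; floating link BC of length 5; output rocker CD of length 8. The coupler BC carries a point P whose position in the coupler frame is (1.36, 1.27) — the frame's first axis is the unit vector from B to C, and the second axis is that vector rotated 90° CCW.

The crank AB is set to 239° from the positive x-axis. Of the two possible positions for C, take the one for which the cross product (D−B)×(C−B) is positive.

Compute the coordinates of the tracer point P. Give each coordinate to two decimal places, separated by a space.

-3.29 -1.92

A=(0,0), D=(4.00,0)
B = A + 3.00·(cos239°, sin239°) = (-1.5451, -2.5715)
|BD| = 6.1124
circle(B,5.00) ∩ circle(D,8.00): a=-0.1341, h=4.9982
  candidates: C₊=(-3.7695,1.9064) cross=30.551; C₋=(0.4360,-7.1623) cross=-30.551
  mode + wants cross > 0 → take C=(-3.7695,1.9064) (cross=30.551)
ex = (C−B)/|BC| = (-0.4449,0.8956); ey = (-0.8956,-0.4449)
P = B + 1.36·ex + 1.27·ey = (-3.2876,-1.9185)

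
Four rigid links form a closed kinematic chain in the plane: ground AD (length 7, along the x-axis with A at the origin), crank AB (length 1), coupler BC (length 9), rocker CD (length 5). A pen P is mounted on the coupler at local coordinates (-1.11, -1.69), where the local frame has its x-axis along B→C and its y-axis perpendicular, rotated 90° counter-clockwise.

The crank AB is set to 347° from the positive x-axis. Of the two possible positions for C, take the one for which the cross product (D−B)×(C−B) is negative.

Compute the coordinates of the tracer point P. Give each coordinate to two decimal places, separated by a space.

-0.82 -1.15

A=(0,0), D=(7.00,0)
B = A + 1.00·(cos347°, sin347°) = (0.9744, -0.2250)
|BD| = 6.0298
circle(B,9.00) ∩ circle(D,5.00): a=7.6585, h=4.7273
  candidates: C₊=(8.4512,4.7848) cross=28.505; C₋=(8.8039,-4.6633) cross=-28.505
  mode - wants cross < 0 → take C=(8.8039,-4.6633) (cross=-28.505)
ex = (C−B)/|BC| = (0.8699,-0.4931); ey = (0.4931,0.8699)
P = B + -1.11·ex + -1.69·ey = (-0.8247,-1.1478)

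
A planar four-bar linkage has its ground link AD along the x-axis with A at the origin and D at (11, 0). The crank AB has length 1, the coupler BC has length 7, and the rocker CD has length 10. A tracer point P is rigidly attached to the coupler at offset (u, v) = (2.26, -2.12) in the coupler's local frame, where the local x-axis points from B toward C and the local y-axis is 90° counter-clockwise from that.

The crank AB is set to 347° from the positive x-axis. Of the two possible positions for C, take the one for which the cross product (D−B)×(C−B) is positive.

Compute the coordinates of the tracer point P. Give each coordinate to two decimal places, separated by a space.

A=(0,0), D=(11.00,0)
B = A + 1.00·(cos347°, sin347°) = (0.9744, -0.2250)
|BD| = 10.0282
circle(B,7.00) ∩ circle(D,10.00): a=2.4712, h=6.5493
  candidates: C₊=(3.2981,6.3781) cross=65.677; C₋=(3.5919,-6.7171) cross=-65.677
  mode + wants cross > 0 → take C=(3.2981,6.3781) (cross=65.677)
ex = (C−B)/|BC| = (0.3320,0.9433); ey = (-0.9433,0.3320)
P = B + 2.26·ex + -2.12·ey = (3.7244,1.2031)

3.72 1.20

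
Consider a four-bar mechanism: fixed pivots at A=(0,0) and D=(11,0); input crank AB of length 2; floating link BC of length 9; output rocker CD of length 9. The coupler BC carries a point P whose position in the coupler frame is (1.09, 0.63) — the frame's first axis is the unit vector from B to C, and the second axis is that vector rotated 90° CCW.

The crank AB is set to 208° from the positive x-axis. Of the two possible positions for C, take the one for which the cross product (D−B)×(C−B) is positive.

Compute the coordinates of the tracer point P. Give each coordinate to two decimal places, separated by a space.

-1.52 0.30

A=(0,0), D=(11.00,0)
B = A + 2.00·(cos208°, sin208°) = (-1.7659, -0.9389)
|BD| = 12.8004
circle(B,9.00) ∩ circle(D,9.00): a=6.4002, h=6.3275
  candidates: C₊=(4.1529,5.8410) cross=80.995; C₋=(5.0812,-6.7800) cross=-80.995
  mode + wants cross > 0 → take C=(4.1529,5.8410) (cross=80.995)
ex = (C−B)/|BC| = (0.6576,0.7533); ey = (-0.7533,0.6576)
P = B + 1.09·ex + 0.63·ey = (-1.5237,0.2965)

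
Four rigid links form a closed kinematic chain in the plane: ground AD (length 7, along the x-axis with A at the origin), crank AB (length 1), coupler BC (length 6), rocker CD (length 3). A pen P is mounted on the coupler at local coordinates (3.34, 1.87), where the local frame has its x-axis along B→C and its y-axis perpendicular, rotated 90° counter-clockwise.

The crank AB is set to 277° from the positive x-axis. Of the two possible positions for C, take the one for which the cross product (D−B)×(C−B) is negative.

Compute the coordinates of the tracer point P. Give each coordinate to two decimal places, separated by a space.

3.87 -0.20

A=(0,0), D=(7.00,0)
B = A + 1.00·(cos277°, sin277°) = (0.1219, -0.9925)
|BD| = 6.9494
circle(B,6.00) ∩ circle(D,3.00): a=5.4173, h=2.5793
  candidates: C₊=(5.1153,2.3340) cross=17.924; C₋=(5.8520,-2.7717) cross=-17.924
  mode - wants cross < 0 → take C=(5.8520,-2.7717) (cross=-17.924)
ex = (C−B)/|BC| = (0.9550,-0.2965); ey = (0.2965,0.9550)
P = B + 3.34·ex + 1.87·ey = (3.8662,-0.1970)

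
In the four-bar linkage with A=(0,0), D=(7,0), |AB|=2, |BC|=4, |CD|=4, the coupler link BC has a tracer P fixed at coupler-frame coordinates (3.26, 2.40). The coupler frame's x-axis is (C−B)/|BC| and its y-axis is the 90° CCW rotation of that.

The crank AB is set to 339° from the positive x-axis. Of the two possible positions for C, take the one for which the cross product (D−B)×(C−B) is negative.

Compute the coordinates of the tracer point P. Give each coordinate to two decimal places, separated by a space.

A=(0,0), D=(7.00,0)
B = A + 2.00·(cos339°, sin339°) = (1.8672, -0.7167)
|BD| = 5.1826
circle(B,4.00) ∩ circle(D,4.00): a=2.5913, h=3.0471
  candidates: C₊=(4.0122,2.6595) cross=15.792; C₋=(4.8550,-3.3762) cross=-15.792
  mode - wants cross < 0 → take C=(4.8550,-3.3762) (cross=-15.792)
ex = (C−B)/|BC| = (0.7470,-0.6649); ey = (0.6649,0.7470)
P = B + 3.26·ex + 2.40·ey = (5.8979,-1.0915)

5.90 -1.09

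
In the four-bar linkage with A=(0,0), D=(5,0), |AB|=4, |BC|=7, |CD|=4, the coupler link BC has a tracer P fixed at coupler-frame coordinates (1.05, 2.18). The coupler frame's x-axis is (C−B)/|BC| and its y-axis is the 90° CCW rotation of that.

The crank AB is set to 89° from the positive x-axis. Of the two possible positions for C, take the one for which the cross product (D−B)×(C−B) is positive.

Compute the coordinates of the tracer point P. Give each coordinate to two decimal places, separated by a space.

A=(0,0), D=(5.00,0)
B = A + 4.00·(cos89°, sin89°) = (0.0698, 3.9994)
|BD| = 6.3484
circle(B,7.00) ∩ circle(D,4.00): a=5.7733, h=3.9584
  candidates: C₊=(7.0471,3.4365) cross=25.130; C₋=(2.0596,-2.7118) cross=-25.130
  mode + wants cross > 0 → take C=(7.0471,3.4365) (cross=25.130)
ex = (C−B)/|BC| = (0.9968,-0.0804); ey = (0.0804,0.9968)
P = B + 1.05·ex + 2.18·ey = (1.2917,6.0879)

1.29 6.09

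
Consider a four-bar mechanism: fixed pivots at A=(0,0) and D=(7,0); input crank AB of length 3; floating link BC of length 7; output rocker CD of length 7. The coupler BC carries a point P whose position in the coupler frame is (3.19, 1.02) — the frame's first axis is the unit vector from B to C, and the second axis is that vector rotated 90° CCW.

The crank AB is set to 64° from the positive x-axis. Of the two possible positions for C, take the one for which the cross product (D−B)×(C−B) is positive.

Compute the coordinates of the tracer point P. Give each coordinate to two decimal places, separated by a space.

A=(0,0), D=(7.00,0)
B = A + 3.00·(cos64°, sin64°) = (1.3151, 2.6964)
|BD| = 6.2919
circle(B,7.00) ∩ circle(D,7.00): a=3.1460, h=6.2532
  candidates: C₊=(6.8374,6.9981) cross=39.345; C₋=(1.4778,-4.3017) cross=-39.345
  mode + wants cross > 0 → take C=(6.8374,6.9981) (cross=39.345)
ex = (C−B)/|BC| = (0.7889,0.6145); ey = (-0.6145,0.7889)
P = B + 3.19·ex + 1.02·ey = (3.2049,5.4614)

3.20 5.46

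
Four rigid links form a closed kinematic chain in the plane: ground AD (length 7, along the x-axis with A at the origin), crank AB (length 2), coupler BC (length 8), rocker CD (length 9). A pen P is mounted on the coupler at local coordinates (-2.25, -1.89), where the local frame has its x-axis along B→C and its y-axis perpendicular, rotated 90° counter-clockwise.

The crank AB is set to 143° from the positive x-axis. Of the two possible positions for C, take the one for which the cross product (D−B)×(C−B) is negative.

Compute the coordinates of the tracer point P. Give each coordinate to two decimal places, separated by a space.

-4.06 2.81

A=(0,0), D=(7.00,0)
B = A + 2.00·(cos143°, sin143°) = (-1.5973, 1.2036)
|BD| = 8.6811
circle(B,8.00) ∩ circle(D,9.00): a=3.3614, h=7.2595
  candidates: C₊=(2.7382,7.9270) cross=63.021; C₋=(0.7252,-6.4518) cross=-63.021
  mode - wants cross < 0 → take C=(0.7252,-6.4518) (cross=-63.021)
ex = (C−B)/|BC| = (0.2903,-0.9569); ey = (0.9569,0.2903)
P = B + -2.25·ex + -1.89·ey = (-4.0591,2.8081)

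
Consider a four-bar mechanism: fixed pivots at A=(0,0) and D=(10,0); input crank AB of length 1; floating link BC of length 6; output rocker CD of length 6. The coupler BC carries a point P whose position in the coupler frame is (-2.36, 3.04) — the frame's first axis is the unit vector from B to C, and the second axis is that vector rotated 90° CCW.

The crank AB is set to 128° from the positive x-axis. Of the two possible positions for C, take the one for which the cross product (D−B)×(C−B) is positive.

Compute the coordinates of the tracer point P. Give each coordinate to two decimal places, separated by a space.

-3.98 2.65

A=(0,0), D=(10.00,0)
B = A + 1.00·(cos128°, sin128°) = (-0.6157, 0.7880)
|BD| = 10.6449
circle(B,6.00) ∩ circle(D,6.00): a=5.3224, h=2.7698
  candidates: C₊=(4.8972,3.1562) cross=29.484; C₋=(4.4871,-2.3682) cross=-29.484
  mode + wants cross > 0 → take C=(4.8972,3.1562) (cross=29.484)
ex = (C−B)/|BC| = (0.9188,0.3947); ey = (-0.3947,0.9188)
P = B + -2.36·ex + 3.04·ey = (-3.9839,2.6497)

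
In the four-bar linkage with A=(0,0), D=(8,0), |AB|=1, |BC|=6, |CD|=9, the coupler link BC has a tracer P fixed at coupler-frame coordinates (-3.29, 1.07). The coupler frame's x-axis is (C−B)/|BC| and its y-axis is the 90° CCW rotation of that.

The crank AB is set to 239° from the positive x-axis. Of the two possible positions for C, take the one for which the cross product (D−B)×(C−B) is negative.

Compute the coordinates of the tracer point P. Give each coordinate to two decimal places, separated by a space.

-0.74 2.60

A=(0,0), D=(8.00,0)
B = A + 1.00·(cos239°, sin239°) = (-0.5150, -0.8572)
|BD| = 8.5581
circle(B,6.00) ∩ circle(D,9.00): a=1.6499, h=5.7687
  candidates: C₊=(0.5488,5.0478) cross=49.369; C₋=(1.7044,-6.4316) cross=-49.369
  mode - wants cross < 0 → take C=(1.7044,-6.4316) (cross=-49.369)
ex = (C−B)/|BC| = (0.3699,-0.9291); ey = (0.9291,0.3699)
P = B + -3.29·ex + 1.07·ey = (-0.7379,2.5953)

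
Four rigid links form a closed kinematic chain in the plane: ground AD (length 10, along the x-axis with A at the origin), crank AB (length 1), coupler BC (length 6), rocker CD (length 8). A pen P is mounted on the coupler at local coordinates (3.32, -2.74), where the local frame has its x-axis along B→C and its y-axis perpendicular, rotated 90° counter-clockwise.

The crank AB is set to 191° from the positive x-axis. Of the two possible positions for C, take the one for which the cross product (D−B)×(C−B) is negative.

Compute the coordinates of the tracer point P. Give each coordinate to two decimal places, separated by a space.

A=(0,0), D=(10.00,0)
B = A + 1.00·(cos191°, sin191°) = (-0.9816, -0.1908)
|BD| = 10.9833
circle(B,6.00) ∩ circle(D,8.00): a=4.2170, h=4.2681
  candidates: C₊=(3.1606,4.1500) cross=46.878; C₋=(3.3089,-4.3851) cross=-46.878
  mode - wants cross < 0 → take C=(3.3089,-4.3851) (cross=-46.878)
ex = (C−B)/|BC| = (0.7151,-0.6990); ey = (0.6990,0.7151)
P = B + 3.32·ex + -2.74·ey = (-0.5229,-4.4709)

-0.52 -4.47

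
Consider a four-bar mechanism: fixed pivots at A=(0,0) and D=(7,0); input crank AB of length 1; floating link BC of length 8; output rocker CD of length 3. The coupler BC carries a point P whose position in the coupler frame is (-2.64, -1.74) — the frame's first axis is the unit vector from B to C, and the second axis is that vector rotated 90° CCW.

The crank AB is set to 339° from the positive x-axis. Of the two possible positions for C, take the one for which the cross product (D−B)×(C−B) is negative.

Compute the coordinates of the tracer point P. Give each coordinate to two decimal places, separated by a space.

-2.08 -1.32

A=(0,0), D=(7.00,0)
B = A + 1.00·(cos339°, sin339°) = (0.9336, -0.3584)
|BD| = 6.0770
circle(B,8.00) ∩ circle(D,3.00): a=7.5638, h=2.6057
  candidates: C₊=(8.3305,2.6888) cross=15.835; C₋=(8.6378,-2.5135) cross=-15.835
  mode - wants cross < 0 → take C=(8.6378,-2.5135) (cross=-15.835)
ex = (C−B)/|BC| = (0.9630,-0.2694); ey = (0.2694,0.9630)
P = B + -2.64·ex + -1.74·ey = (-2.0776,-1.3229)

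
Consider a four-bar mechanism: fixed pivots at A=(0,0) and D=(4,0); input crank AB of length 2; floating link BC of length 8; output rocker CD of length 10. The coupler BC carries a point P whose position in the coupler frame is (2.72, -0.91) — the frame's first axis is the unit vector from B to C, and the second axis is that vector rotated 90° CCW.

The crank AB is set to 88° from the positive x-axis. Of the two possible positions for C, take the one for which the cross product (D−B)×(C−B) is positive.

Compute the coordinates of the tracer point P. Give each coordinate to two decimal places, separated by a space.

1.58 4.43

A=(0,0), D=(4.00,0)
B = A + 2.00·(cos88°, sin88°) = (0.0698, 1.9988)
|BD| = 4.4093
circle(B,8.00) ∩ circle(D,10.00): a=-1.8777, h=7.7765
  candidates: C₊=(1.9213,9.7816) cross=34.289; C₋=(-5.1291,-4.0816) cross=-34.289
  mode + wants cross > 0 → take C=(1.9213,9.7816) (cross=34.289)
ex = (C−B)/|BC| = (0.2314,0.9728); ey = (-0.9728,0.2314)
P = B + 2.72·ex + -0.91·ey = (1.5846,4.4343)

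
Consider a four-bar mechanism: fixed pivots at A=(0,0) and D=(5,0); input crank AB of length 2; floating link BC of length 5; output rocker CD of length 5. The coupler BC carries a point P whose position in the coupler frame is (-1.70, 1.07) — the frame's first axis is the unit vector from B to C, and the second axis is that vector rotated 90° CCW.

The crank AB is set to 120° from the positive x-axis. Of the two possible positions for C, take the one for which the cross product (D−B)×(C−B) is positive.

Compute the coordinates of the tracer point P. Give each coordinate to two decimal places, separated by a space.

-3.01 1.62

A=(0,0), D=(5.00,0)
B = A + 2.00·(cos120°, sin120°) = (-1.0000, 1.7321)
|BD| = 6.2450
circle(B,5.00) ∩ circle(D,5.00): a=3.1225, h=3.9051
  candidates: C₊=(3.0831,4.6179) cross=24.387; C₋=(0.9169,-2.8859) cross=-24.387
  mode + wants cross > 0 → take C=(3.0831,4.6179) (cross=24.387)
ex = (C−B)/|BC| = (0.8166,0.5772); ey = (-0.5772,0.8166)
P = B + -1.70·ex + 1.07·ey = (-3.0058,1.6246)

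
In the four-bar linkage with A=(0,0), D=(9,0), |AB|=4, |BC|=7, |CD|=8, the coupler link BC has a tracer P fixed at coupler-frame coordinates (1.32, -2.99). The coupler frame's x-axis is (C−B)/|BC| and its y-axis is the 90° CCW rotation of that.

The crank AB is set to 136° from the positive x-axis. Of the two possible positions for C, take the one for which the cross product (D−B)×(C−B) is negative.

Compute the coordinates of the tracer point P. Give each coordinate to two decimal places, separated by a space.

A=(0,0), D=(9.00,0)
B = A + 4.00·(cos136°, sin136°) = (-2.8774, 2.7786)
|BD| = 12.1981
circle(B,7.00) ∩ circle(D,8.00): a=5.4842, h=4.3502
  candidates: C₊=(3.4536,5.7652) cross=53.063; C₋=(1.4717,-2.7064) cross=-53.063
  mode - wants cross < 0 → take C=(1.4717,-2.7064) (cross=-53.063)
ex = (C−B)/|BC| = (0.6213,-0.7836); ey = (0.7836,0.6213)
P = B + 1.32·ex + -2.99·ey = (-4.4001,-0.1134)

-4.40 -0.11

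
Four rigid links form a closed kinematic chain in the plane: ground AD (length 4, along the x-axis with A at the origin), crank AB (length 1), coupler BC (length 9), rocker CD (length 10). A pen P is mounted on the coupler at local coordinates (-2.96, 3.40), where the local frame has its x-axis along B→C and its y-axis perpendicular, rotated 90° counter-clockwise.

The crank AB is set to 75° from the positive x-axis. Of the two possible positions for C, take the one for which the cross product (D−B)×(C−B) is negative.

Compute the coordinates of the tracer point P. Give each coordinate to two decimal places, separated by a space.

4.40 2.74

A=(0,0), D=(4.00,0)
B = A + 1.00·(cos75°, sin75°) = (0.2588, 0.9659)
|BD| = 3.8639
circle(B,9.00) ∩ circle(D,10.00): a=-0.5267, h=8.9846
  candidates: C₊=(1.9948,9.7969) cross=34.715; C₋=(-2.4973,-7.6017) cross=-34.715
  mode - wants cross < 0 → take C=(-2.4973,-7.6017) (cross=-34.715)
ex = (C−B)/|BC| = (-0.3062,-0.9520); ey = (0.9520,-0.3062)
P = B + -2.96·ex + 3.40·ey = (4.4019,2.7425)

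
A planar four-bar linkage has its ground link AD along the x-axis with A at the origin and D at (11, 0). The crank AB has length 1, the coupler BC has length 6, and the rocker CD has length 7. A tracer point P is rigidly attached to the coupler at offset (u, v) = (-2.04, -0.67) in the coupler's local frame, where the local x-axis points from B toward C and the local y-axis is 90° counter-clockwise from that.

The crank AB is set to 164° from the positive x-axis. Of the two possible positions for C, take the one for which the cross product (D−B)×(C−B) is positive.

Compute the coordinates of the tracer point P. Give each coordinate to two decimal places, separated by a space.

-2.56 -1.16

A=(0,0), D=(11.00,0)
B = A + 1.00·(cos164°, sin164°) = (-0.9613, 0.2756)
|BD| = 11.9644
circle(B,6.00) ∩ circle(D,7.00): a=5.4389, h=2.5334
  candidates: C₊=(4.5346,2.6830) cross=30.310; C₋=(4.4179,-2.3824) cross=-30.310
  mode + wants cross > 0 → take C=(4.5346,2.6830) (cross=30.310)
ex = (C−B)/|BC| = (0.9160,0.4012); ey = (-0.4012,0.9160)
P = B + -2.04·ex + -0.67·ey = (-2.5610,-1.1566)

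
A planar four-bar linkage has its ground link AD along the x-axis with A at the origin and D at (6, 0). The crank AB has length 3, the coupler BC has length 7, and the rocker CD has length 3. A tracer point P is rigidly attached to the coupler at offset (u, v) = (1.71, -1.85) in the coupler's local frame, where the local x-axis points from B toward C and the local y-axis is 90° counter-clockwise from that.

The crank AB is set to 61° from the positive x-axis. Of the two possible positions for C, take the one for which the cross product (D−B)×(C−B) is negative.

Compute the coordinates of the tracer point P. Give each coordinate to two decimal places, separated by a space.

1.00 0.15

A=(0,0), D=(6.00,0)
B = A + 3.00·(cos61°, sin61°) = (1.4544, 2.6239)
|BD| = 5.2485
circle(B,7.00) ∩ circle(D,3.00): a=6.4349, h=2.7555
  candidates: C₊=(8.4050,1.7933) cross=14.462; C₋=(5.6499,-2.9795) cross=-14.462
  mode - wants cross < 0 → take C=(5.6499,-2.9795) (cross=-14.462)
ex = (C−B)/|BC| = (0.5994,-0.8005); ey = (0.8005,0.5994)
P = B + 1.71·ex + -1.85·ey = (0.9984,0.1462)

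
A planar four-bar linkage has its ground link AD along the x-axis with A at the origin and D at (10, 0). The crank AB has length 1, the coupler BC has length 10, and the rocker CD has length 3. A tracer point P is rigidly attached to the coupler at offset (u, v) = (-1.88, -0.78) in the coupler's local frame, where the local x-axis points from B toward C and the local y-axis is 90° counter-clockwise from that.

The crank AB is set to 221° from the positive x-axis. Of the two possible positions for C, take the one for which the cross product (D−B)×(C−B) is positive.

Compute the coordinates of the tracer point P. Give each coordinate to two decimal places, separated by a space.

-2.27 -2.02

A=(0,0), D=(10.00,0)
B = A + 1.00·(cos221°, sin221°) = (-0.7547, -0.6561)
|BD| = 10.7747
circle(B,10.00) ∩ circle(D,3.00): a=9.6102, h=2.7648
  candidates: C₊=(8.6693,2.6887) cross=29.790; C₋=(9.0060,-2.8305) cross=-29.790
  mode + wants cross > 0 → take C=(8.6693,2.6887) (cross=29.790)
ex = (C−B)/|BC| = (0.9424,0.3345); ey = (-0.3345,0.9424)
P = B + -1.88·ex + -0.78·ey = (-2.2655,-2.0200)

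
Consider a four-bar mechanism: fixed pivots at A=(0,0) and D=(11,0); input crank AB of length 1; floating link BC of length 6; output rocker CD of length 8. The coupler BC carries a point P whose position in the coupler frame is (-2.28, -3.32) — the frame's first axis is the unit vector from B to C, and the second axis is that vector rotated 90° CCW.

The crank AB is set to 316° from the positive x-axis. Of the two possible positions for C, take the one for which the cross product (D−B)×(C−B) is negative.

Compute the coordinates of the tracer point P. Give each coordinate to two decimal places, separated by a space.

A=(0,0), D=(11.00,0)
B = A + 1.00·(cos316°, sin316°) = (0.7193, -0.6947)
|BD| = 10.3041
circle(B,6.00) ∩ circle(D,8.00): a=3.7934, h=4.6487
  candidates: C₊=(4.1907,4.1992) cross=47.901; C₋=(4.8175,-5.0770) cross=-47.901
  mode - wants cross < 0 → take C=(4.8175,-5.0770) (cross=-47.901)
ex = (C−B)/|BC| = (0.6830,-0.7304); ey = (0.7304,0.6830)
P = B + -2.28·ex + -3.32·ey = (-3.2629,-1.2970)

-3.26 -1.30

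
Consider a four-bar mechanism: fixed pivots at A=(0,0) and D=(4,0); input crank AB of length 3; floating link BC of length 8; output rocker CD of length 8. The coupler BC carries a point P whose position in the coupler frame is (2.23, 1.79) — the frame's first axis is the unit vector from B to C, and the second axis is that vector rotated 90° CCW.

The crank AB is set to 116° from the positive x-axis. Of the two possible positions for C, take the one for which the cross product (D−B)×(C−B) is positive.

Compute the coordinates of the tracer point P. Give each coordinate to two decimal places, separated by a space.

A=(0,0), D=(4.00,0)
B = A + 3.00·(cos116°, sin116°) = (-1.3151, 2.6964)
|BD| = 5.9599
circle(B,8.00) ∩ circle(D,8.00): a=2.9800, h=7.4243
  candidates: C₊=(4.7013,7.9692) cross=44.248; C₋=(-2.0164,-5.2728) cross=-44.248
  mode + wants cross > 0 → take C=(4.7013,7.9692) (cross=44.248)
ex = (C−B)/|BC| = (0.7521,0.6591); ey = (-0.6591,0.7521)
P = B + 2.23·ex + 1.79·ey = (-0.8178,5.5124)

-0.82 5.51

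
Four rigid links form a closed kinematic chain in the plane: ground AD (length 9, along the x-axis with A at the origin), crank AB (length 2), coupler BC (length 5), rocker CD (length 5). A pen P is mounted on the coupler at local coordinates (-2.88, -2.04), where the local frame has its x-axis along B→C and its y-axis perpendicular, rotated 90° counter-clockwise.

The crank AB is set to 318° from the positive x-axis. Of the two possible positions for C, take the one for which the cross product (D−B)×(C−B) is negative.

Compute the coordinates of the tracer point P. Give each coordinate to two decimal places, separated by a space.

-2.03 -1.66

A=(0,0), D=(9.00,0)
B = A + 2.00·(cos318°, sin318°) = (1.4863, -1.3383)
|BD| = 7.6320
circle(B,5.00) ∩ circle(D,5.00): a=3.8160, h=3.2308
  candidates: C₊=(4.6766,2.5116) cross=24.658; C₋=(5.8097,-3.8499) cross=-24.658
  mode - wants cross < 0 → take C=(5.8097,-3.8499) (cross=-24.658)
ex = (C−B)/|BC| = (0.8647,-0.5023); ey = (0.5023,0.8647)
P = B + -2.88·ex + -2.04·ey = (-2.0287,-1.6555)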